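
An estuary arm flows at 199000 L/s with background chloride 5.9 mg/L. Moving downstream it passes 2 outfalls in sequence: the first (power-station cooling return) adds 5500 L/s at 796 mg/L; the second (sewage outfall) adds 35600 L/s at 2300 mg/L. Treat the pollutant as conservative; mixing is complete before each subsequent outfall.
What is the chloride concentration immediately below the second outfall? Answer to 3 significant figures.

364 mg/L

After outfall 1: Q = 199000 + 5500 = 204500 L/s; C = (199000·5.900 + 5500·796.0)/204500 = 27.15 mg/L.
After outfall 2: Q = 204500 + 35600 = 240100 L/s; C = (204500·27.15 + 35600·2300)/240100 = 364.1 mg/L.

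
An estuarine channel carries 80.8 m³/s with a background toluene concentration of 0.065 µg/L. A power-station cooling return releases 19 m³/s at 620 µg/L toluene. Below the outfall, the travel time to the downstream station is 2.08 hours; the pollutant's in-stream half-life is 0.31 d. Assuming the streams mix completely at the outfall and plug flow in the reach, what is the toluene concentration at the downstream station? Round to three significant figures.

Flow-weighted average: C = (80.80·0.06500 + 19.00·620.0) / 99.80 = 11790/99.80 = 118.1 µg/L.
Half-life 0.31 d → k = ln 2 / 0.31 = 2.236 d⁻¹.
Applying C = C₀e^(−kt): 118.1 × 0.8238 = 97.29 µg/L.

97.3 µg/L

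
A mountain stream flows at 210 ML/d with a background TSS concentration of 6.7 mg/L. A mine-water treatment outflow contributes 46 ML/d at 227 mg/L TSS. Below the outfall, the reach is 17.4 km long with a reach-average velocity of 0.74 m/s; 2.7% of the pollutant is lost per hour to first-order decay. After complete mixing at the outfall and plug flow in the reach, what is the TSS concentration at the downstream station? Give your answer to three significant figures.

Mixed concentration C = ΣQC/ΣQ = (210.0·6.700 + 46.00·227.0) / 256.0 = 11850/256.0 = 46.29 mg/L.
Travel time t = 17.4·1000 / 0.74 = 23510 s = 6.532 h.
2.7%/h lost → k = −ln(1 − 0.027) = 0.02737 h⁻¹.
Applying C = C₀e^(−kt): 46.29 × 0.8363 = 38.71 mg/L.

38.7 mg/L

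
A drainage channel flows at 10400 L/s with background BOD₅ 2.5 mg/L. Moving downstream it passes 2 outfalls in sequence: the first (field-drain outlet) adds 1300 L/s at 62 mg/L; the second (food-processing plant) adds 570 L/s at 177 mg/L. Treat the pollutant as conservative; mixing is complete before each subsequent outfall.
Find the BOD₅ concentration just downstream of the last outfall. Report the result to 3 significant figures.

Below outfall 1: Q → 11700 L/s, C = (10400·2.500 + 1300·62.00)/11700 = 9.111 mg/L.
Below outfall 2: Q → 12270 L/s, C = (11700·9.111 + 570.0·177.0)/12270 = 16.91 mg/L.

16.9 mg/L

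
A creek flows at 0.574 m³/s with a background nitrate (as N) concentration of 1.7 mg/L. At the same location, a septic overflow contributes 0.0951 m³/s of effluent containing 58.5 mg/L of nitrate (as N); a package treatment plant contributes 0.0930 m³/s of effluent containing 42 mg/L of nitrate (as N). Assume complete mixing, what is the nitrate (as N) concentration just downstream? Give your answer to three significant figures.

Flow-weighted average: C = (0.5740·1.700 + 0.09510·58.50 + 0.09300·42.00) / 0.7621 = 10.45/0.7621 = 13.71 mg/L.

13.7 mg/L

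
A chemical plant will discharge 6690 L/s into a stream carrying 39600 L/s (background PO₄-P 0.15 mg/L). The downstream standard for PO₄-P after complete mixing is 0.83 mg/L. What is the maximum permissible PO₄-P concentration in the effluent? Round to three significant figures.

4.86 mg/L

At the limit, (Qr·Cr + Qe·Cₑ)/(Qr + Qe) = 0.83:
Cₑ = (46290·0.83 − 39600·0.1500) / 6690 = 4.855 mg/L.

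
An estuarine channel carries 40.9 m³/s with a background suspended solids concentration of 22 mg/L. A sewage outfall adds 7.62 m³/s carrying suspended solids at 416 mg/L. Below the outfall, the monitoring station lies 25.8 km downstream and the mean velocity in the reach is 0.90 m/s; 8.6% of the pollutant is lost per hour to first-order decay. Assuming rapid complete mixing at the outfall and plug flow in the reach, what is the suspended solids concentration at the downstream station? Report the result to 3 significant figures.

41.0 mg/L

Mixed concentration C = ΣQC/ΣQ = (40.90·22.00 + 7.620·416.0) / 48.52 = 4070/48.52 = 83.88 mg/L.
Travel time t = 25.8·1000 / 0.90 = 28670 s = 7.963 h.
8.6%/h lost → k = −ln(1 − 0.086) = 0.08992 h⁻¹.
Applying C = C₀e^(−kt): 83.88 × 0.4887 = 40.99 mg/L.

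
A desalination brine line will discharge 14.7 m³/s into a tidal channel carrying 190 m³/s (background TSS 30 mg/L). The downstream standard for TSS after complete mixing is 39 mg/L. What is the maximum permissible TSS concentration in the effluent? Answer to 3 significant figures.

155 mg/L

At the limit, (Qr·Cr + Qe·Cₑ)/(Qr + Qe) = 39:
Cₑ = (204.7·39 − 190.0·30.00) / 14.70 = 155.3 mg/L.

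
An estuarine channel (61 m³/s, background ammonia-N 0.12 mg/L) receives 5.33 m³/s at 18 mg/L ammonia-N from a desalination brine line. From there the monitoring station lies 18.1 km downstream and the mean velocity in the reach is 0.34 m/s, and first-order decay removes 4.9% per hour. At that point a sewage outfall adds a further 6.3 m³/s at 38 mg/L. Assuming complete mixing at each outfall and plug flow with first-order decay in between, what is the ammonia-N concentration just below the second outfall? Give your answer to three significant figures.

3.97 mg/L

Mass balance: C = (61.00·0.1200 + 5.330·18.00) / 66.33 = 103.3/66.33 = 1.557 mg/L; combined flow 66.33 m³/s.
Travel time t = 18.1·1000 / 0.34 = 53240 s = 14.79 h.
4.9%/h lost → k = −ln(1 − 0.049) = 0.05024 h⁻¹.
Decay over the reach: 1.557·exp(−kt) = 1.557·0.4757 = 0.7406 mg/L.
Second outfall: C = (66.33·0.7406 + 6.300·38.00)/72.63 = 3.972 mg/L.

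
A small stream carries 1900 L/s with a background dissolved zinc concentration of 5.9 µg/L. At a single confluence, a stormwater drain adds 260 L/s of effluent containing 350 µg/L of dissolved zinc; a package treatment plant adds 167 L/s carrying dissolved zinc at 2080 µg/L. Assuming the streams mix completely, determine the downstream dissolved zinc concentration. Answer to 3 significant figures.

193 µg/L

Mixed concentration C = ΣQC/ΣQ = (1900·5.900 + 260.0·350.0 + 167.0·2080) / 2327 = 449600/2327 = 193.2 µg/L.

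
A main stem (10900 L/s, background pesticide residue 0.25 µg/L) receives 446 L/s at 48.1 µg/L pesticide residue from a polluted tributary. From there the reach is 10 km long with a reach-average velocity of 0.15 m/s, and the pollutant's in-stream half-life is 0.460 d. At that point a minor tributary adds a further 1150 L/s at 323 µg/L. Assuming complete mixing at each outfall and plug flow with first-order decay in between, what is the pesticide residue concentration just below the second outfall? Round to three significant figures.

Flow-weighted average: C = (10900·0.2500 + 446.0·48.10) / 11350 = 24180/11350 = 2.131 µg/L; combined flow 11350 L/s.
Travel time t = 10·1000 / 0.15 = 66670 s = 18.52 h.
Half-life 0.460 d → k = ln 2 / 0.460 = 1.507 d⁻¹.
Applying C = C₀e^(−kt): 2.131 × 0.3126 = 0.6662 µg/L.
Second outfall: C = (11350·0.6662 + 1150·323.0)/12500 = 30.33 µg/L.

30.3 µg/L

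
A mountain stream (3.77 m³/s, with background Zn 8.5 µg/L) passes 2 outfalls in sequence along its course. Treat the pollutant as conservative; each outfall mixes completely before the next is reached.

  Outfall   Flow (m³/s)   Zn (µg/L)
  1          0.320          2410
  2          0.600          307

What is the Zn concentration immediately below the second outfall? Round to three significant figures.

211 µg/L

Outfall 1: combined Q = 4.090 m³/s; C = (3.770·8.500 + 0.3200·2410)/4.090 = 196.4 µg/L.
Outfall 2: combined Q = 4.690 m³/s; C = (4.090·196.4 + 0.6000·307.0)/4.690 = 210.5 µg/L.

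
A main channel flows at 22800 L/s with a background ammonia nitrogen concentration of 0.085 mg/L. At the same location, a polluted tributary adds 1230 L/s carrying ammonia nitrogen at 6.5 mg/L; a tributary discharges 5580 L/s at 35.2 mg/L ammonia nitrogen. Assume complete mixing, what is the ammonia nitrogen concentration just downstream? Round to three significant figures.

Flow-weighted average: C = (22800·0.08500 + 1230·6.500 + 5580·35.20) / 29610 = 206300/29610 = 6.969 mg/L.

6.97 mg/L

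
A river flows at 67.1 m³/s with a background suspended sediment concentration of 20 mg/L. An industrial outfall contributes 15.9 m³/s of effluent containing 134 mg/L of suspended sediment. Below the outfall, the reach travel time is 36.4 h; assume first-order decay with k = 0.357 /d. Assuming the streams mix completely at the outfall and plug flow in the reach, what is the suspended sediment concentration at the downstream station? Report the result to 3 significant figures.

Conservation of mass: C = (67.10·20.00 + 15.90·134.0) / 83.00 = 3473/83.00 = 41.84 mg/L.
After decay, C = 41.84 × e^(−kt) = 41.84 × 0.5819 = 24.35 mg/L.

24.3 mg/L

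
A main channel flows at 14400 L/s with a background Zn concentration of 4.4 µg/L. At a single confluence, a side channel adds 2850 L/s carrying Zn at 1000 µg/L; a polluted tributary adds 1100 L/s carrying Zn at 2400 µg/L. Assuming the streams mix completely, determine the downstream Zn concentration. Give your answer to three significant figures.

303 µg/L

Flow-weighted average: C = (14400·4.400 + 2850·1000 + 1100·2400) / 18350 = 5553000/18350 = 302.6 µg/L.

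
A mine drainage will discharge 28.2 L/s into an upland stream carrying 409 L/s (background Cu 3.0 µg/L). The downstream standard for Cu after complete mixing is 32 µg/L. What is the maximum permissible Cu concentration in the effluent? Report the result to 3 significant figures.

At the limit, (Qr·Cr + Qe·Cₑ)/(Qr + Qe) = 32:
Cₑ = (437.2·32 − 409.0·3.000) / 28.20 = 452.6 µg/L.

453 µg/L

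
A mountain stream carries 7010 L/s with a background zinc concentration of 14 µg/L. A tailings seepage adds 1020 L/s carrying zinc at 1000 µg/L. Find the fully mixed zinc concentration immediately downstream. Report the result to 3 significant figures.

Mass balance: C = (7010·14.00 + 1020·1000) / 8030 = 1118000/8030 = 139.2 µg/L.

139 µg/L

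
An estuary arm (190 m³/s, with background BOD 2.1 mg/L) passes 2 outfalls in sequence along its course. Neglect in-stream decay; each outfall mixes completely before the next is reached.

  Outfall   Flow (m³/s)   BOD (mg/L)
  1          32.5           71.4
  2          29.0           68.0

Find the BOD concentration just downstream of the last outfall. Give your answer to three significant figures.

Outfall 1: combined Q = 222.5 m³/s; C = (190.0·2.100 + 32.50·71.40)/222.5 = 12.22 mg/L.
Outfall 2: combined Q = 251.5 m³/s; C = (222.5·12.22 + 29.00·68.00)/251.5 = 18.65 mg/L.

18.7 mg/L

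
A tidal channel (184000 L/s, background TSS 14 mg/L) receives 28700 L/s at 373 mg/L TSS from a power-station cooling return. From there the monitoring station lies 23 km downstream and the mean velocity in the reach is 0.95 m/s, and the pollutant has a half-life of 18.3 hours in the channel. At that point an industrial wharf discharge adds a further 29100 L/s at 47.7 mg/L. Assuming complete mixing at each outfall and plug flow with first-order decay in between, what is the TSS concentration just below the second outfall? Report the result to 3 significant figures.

Mass balance: C = (184000·14.00 + 28700·373.0) / 212700 = 13280000/212700 = 62.44 mg/L; combined flow 212700 L/s.
Travel time t = 23·1000 / 0.95 = 24210 s = 6.725 h.
Half-life 18.3 h → k = ln 2 / 18.3 = 0.03788 h⁻¹ = 0.9090 d⁻¹.
First-order decay: C = 62.44·exp(−k·t) = 62.44·0.7751 = 48.40 mg/L.
Second outfall: C = (212700·48.40 + 29100·47.70)/241800 = 48.32 mg/L.

48.3 mg/L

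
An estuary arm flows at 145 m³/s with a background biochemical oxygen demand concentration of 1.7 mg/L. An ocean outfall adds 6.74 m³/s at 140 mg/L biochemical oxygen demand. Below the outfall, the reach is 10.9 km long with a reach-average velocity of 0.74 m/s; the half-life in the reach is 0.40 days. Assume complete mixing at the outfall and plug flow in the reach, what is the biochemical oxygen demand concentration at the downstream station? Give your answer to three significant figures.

Mixed concentration C = ΣQC/ΣQ = (145.0·1.700 + 6.740·140.0) / 151.7 = 1190/151.7 = 7.843 mg/L.
Travel time t = 10.9·1000 / 0.74 = 14730 s = 4.092 h.
Half-life 0.40 d → k = ln 2 / 0.40 = 1.733 d⁻¹.
After decay, C = 7.843 × e^(−kt) = 7.843 × 0.7442 = 5.837 mg/L.

5.84 mg/L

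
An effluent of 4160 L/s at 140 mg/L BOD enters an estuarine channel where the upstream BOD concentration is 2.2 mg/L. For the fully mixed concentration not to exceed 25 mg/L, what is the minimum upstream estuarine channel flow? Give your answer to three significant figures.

21000 L/s

Set C_mix = 25: (Q·2.200 + 4160·140.0) / (Q + 4160) = 25
→ Q = 4160·(140.0 − 25)/(25 − 2.200) = 20980 L/s.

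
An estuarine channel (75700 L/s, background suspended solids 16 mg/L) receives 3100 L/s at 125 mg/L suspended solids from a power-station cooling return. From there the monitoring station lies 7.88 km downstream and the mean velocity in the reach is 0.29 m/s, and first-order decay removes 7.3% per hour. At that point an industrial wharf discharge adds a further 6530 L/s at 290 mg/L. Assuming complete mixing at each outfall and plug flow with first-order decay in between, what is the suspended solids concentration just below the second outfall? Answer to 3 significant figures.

After mixing, C = (75700·16.00 + 3100·125.0) / 78800 = 1599000/78800 = 20.29 mg/L; combined flow 78800 L/s.
Travel time t = 7.88·1000 / 0.29 = 27170 s = 7.548 h.
7.3%/h lost → k = −ln(1 − 0.073) = 0.07580 h⁻¹.
After decay, C = 20.29 × e^(−kt) = 20.29 × 0.5643 = 11.45 mg/L.
Second outfall: C = (78800·11.45 + 6530·290.0)/85330 = 32.77 mg/L.

32.8 mg/L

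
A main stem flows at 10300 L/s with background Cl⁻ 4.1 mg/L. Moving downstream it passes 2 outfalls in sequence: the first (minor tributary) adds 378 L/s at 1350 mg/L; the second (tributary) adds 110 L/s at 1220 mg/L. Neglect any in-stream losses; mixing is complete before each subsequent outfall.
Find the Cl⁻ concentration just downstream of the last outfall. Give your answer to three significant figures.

After outfall 1: Q = 10300 + 378.0 = 10680 L/s; C = (10300·4.100 + 378.0·1350)/10680 = 51.74 mg/L.
After outfall 2: Q = 10680 + 110.0 = 10790 L/s; C = (10680·51.74 + 110.0·1220)/10790 = 63.66 mg/L.

63.7 mg/L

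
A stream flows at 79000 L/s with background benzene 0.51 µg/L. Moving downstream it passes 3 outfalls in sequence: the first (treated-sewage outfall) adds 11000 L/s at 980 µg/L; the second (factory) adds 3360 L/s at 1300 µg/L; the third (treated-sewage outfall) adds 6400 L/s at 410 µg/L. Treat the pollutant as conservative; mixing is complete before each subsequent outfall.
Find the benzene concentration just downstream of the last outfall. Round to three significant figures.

After outfall 1: Q = 79000 + 11000 = 90000 L/s; C = (79000·0.5100 + 11000·980.0)/90000 = 120.2 µg/L.
After outfall 2: Q = 90000 + 3360 = 93360 L/s; C = (90000·120.2 + 3360·1300)/93360 = 162.7 µg/L.
After outfall 3: Q = 93360 + 6400 = 99760 L/s; C = (93360·162.7 + 6400·410.0)/99760 = 178.6 µg/L.

179 µg/L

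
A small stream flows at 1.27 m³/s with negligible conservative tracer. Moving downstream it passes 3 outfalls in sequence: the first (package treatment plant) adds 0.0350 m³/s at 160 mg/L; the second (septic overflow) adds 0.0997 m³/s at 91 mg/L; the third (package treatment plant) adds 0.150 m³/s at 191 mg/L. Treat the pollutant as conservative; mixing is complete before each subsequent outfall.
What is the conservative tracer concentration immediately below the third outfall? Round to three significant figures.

27.9 mg/L

After outfall 1: Q = 1.270 + 0.03500 = 1.305 m³/s; C = (1.270·0 + 0.03500·160.0)/1.305 = 4.291 mg/L.
After outfall 2: Q = 1.305 + 0.09970 = 1.405 m³/s; C = (1.305·4.291 + 0.09970·91.00)/1.405 = 10.45 mg/L.
After outfall 3: Q = 1.405 + 0.1500 = 1.555 m³/s; C = (1.405·10.45 + 0.1500·191.0)/1.555 = 27.87 mg/L.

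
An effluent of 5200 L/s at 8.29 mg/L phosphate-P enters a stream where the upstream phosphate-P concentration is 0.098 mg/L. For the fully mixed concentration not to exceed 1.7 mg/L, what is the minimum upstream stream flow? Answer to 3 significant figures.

Set C_mix = 1.7: (Q·0.09800 + 5200·8.290) / (Q + 5200) = 1.7
→ Q = 5200·(8.290 − 1.7)/(1.7 − 0.09800) = 21390 L/s.

21400 L/s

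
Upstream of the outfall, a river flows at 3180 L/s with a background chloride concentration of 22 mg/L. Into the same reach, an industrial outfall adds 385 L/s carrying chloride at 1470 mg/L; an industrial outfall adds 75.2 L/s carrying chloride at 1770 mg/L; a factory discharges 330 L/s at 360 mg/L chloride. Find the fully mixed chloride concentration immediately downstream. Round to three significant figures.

224 mg/L

Conservation of mass: C = (3180·22.00 + 385.0·1470 + 75.20·1770 + 330.0·360.0) / 3970 = 887800/3970 = 223.6 mg/L.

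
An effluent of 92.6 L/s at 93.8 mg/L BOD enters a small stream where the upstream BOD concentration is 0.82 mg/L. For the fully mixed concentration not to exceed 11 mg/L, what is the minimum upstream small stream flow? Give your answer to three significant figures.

Set C_mix = 11: (Q·0.8200 + 92.60·93.80) / (Q + 92.60) = 11
→ Q = 92.60·(93.80 − 11)/(11 − 0.8200) = 753.2 L/s.

753 L/s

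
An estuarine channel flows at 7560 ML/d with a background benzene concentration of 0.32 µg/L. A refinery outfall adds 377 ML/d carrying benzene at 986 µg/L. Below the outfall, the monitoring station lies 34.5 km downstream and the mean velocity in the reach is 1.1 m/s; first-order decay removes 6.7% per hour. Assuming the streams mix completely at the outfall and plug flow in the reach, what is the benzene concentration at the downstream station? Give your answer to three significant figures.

25.8 µg/L

Conservation of mass: C = (7560·0.3200 + 377.0·986.0) / 7937 = 374100/7937 = 47.14 µg/L.
Travel time t = 34.5·1000 / 1.1 = 31360 s = 8.712 h.
6.7%/h lost → k = −ln(1 − 0.067) = 0.06935 h⁻¹.
Decay over the reach: 47.14·exp(−kt) = 47.14·0.5465 = 25.76 µg/L.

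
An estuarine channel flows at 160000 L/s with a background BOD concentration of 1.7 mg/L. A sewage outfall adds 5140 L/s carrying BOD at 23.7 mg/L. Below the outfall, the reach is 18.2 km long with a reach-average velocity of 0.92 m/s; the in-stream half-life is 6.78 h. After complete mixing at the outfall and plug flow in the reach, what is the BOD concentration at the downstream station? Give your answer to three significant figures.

Flow-weighted average: C = (160000·1.700 + 5140·23.70) / 165100 = 393800/165100 = 2.385 mg/L.
Travel time t = 18.2·1000 / 0.92 = 19780 s = 5.495 h.
Half-life 6.78 h → k = ln 2 / 6.78 = 0.1022 h⁻¹ = 2.454 d⁻¹.
Decay over the reach: 2.385·exp(−kt) = 2.385·0.5702 = 1.360 mg/L.

1.36 mg/L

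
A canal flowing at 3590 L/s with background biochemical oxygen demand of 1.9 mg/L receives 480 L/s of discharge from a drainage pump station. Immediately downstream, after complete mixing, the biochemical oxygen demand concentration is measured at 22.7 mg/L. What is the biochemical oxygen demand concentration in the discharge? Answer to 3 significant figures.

178 mg/L

Mass balance: 3590·1.900 + 480.0·Cₑ = 4070·22.70
→ Cₑ = (4070·22.70 − 3590·1.900) / 480.0 = 178.3 mg/L.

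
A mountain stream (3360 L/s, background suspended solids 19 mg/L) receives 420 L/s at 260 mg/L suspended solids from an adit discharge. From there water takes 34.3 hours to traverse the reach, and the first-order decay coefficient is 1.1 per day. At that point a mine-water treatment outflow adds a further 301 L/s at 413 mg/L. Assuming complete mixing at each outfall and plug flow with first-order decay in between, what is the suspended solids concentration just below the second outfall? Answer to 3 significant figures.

39.3 mg/L

Conservation of mass: C = (3360·19.00 + 420.0·260.0) / 3780 = 173000/3780 = 45.78 mg/L; combined flow 3780 L/s.
After decay, C = 45.78 × e^(−kt) = 45.78 × 0.2076 = 9.504 mg/L.
At the second outfall, C = (3780·9.504 + 301.0·413.0) / (3780 + 301.0) = 39.26 mg/L.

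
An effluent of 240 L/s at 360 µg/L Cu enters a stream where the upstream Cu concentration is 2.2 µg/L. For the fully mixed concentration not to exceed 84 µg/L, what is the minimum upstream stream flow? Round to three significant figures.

810 L/s

Set C_mix = 84: (Q·2.200 + 240.0·360.0) / (Q + 240.0) = 84
→ Q = 240.0·(360.0 − 84)/(84 − 2.200) = 809.8 L/s.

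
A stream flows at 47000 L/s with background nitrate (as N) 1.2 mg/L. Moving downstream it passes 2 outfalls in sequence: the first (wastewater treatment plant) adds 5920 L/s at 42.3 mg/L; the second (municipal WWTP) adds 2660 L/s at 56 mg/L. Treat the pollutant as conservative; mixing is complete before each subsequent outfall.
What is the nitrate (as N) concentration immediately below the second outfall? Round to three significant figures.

After outfall 1: Q = 47000 + 5920 = 52920 L/s; C = (47000·1.200 + 5920·42.30)/52920 = 5.798 mg/L.
After outfall 2: Q = 52920 + 2660 = 55580 L/s; C = (52920·5.798 + 2660·56.00)/55580 = 8.200 mg/L.

8.20 mg/L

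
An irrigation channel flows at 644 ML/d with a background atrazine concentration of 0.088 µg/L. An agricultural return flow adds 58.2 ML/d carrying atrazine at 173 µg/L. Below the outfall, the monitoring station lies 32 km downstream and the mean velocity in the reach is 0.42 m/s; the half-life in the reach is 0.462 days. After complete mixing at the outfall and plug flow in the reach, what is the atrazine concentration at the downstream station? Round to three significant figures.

3.84 µg/L

Flow-weighted average: C = (644.0·0.08800 + 58.20·173.0) / 702.2 = 10130/702.2 = 14.42 µg/L.
Travel time t = 32·1000 / 0.42 = 76190 s = 21.16 h.
Half-life 0.462 d → k = ln 2 / 0.462 = 1.500 d⁻¹.
After decay, C = 14.42 × e^(−kt) = 14.42 × 0.2663 = 3.840 µg/L.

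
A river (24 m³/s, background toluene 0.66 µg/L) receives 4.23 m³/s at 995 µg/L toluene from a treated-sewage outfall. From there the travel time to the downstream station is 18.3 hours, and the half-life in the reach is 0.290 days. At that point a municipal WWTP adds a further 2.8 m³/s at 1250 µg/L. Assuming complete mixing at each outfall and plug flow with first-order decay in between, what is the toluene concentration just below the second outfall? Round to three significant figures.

Mass balance: C = (24.00·0.6600 + 4.230·995.0) / 28.23 = 4225/28.23 = 149.7 µg/L; combined flow 28.23 m³/s.
Half-life 0.290 d → k = ln 2 / 0.290 = 2.390 d⁻¹.
Applying C = C₀e^(−kt): 149.7 × 0.1616 = 24.19 µg/L.
Second outfall: C = (28.23·24.19 + 2.800·1250)/31.03 = 134.8 µg/L.

135 µg/L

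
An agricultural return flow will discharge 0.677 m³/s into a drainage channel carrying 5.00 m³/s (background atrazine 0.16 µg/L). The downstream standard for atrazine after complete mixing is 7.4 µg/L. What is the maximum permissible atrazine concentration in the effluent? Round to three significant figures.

At the limit, (Qr·Cr + Qe·Cₑ)/(Qr + Qe) = 7.4:
Cₑ = (5.677·7.4 − 5.000·0.1600) / 0.6770 = 60.87 µg/L.

60.9 µg/L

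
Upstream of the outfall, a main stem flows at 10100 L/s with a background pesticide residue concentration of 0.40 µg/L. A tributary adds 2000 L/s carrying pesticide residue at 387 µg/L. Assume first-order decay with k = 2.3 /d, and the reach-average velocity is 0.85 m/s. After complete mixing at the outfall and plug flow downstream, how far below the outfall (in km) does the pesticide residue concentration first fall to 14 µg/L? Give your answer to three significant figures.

48.7 km

Flow-weighted average: C = (10100·0.4000 + 2000·387.0) / 12100 = 778000/12100 = 64.30 µg/L.
Set 64.30·exp(−k·t) = 14 → t = ln(64.30/14)/k = 57270 s = 15.91 h.
Distance = v·t = 0.85·57270 = 48680 m = 48.68 km.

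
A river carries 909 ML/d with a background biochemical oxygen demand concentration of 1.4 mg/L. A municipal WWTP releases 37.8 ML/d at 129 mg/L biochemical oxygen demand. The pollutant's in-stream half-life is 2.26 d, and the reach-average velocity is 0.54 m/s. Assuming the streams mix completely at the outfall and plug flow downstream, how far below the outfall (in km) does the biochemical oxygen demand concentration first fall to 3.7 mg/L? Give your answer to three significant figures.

Conservation of mass: C = (909.0·1.400 + 37.80·129.0) / 946.8 = 6149/946.8 = 6.494 mg/L.
Half-life 2.26 d → k = ln 2 / 2.26 = 0.3067 d⁻¹.
Set 6.494·exp(−k·t) = 3.7 → t = ln(6.494/3.7)/k = 158500 s = 44.02 h.
Distance = v·t = 0.54·158500 = 85580 m = 85.58 km.

85.6 km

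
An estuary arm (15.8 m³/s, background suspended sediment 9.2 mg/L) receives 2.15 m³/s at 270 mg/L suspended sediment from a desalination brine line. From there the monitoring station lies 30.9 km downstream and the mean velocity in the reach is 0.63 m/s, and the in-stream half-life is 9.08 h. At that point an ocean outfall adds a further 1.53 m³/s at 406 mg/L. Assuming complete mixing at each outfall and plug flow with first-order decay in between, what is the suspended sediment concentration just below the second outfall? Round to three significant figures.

45.1 mg/L

After mixing, C = (15.80·9.200 + 2.150·270.0) / 17.95 = 725.9/17.95 = 40.44 mg/L; combined flow 17.95 m³/s.
Travel time t = 30.9·1000 / 0.63 = 49050 s = 13.62 h.
Half-life 9.08 h → k = ln 2 / 9.08 = 0.07634 h⁻¹ = 1.832 d⁻¹.
Decay over the reach: 40.44·exp(−kt) = 40.44·0.3534 = 14.29 mg/L.
Second outfall: C = (17.95·14.29 + 1.530·406.0)/19.48 = 45.06 mg/L.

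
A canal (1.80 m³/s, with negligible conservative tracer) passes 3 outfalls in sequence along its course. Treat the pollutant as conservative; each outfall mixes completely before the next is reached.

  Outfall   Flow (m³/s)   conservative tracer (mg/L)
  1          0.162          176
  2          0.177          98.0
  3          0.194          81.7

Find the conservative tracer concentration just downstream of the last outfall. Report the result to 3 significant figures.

26.4 mg/L

Below outfall 1: Q → 1.962 m³/s, C = (1.800·0 + 0.1620·176.0)/1.962 = 14.53 mg/L.
Below outfall 2: Q → 2.139 m³/s, C = (1.962·14.53 + 0.1770·98.00)/2.139 = 21.44 mg/L.
Below outfall 3: Q → 2.333 m³/s, C = (2.139·21.44 + 0.1940·81.70)/2.333 = 26.45 mg/L.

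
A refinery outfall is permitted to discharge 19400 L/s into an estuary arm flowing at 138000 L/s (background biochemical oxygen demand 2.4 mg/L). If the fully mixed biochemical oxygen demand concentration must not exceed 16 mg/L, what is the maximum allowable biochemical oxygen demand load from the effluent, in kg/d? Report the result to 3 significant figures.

189000 kg/d

Mass balance at the limit: 138000·2.400 + 19400·Cₑ = 157400·16 → Cₑ = 112.7 mg/L.
19400 L/s = 19.40 m³/s. Load = 19.40 m³/s × 112.7 g/m³ × 86 400 s/d = 189000 kg/d.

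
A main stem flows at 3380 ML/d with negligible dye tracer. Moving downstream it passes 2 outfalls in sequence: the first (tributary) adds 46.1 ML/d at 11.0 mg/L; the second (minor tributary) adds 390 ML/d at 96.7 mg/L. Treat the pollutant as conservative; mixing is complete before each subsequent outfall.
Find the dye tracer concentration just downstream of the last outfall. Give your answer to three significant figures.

Below outfall 1: Q → 3426 ML/d, C = (3380·0 + 46.10·11.00)/3426 = 0.1480 mg/L.
Below outfall 2: Q → 3816 ML/d, C = (3426·0.1480 + 390.0·96.70)/3816 = 10.02 mg/L.

10.0 mg/L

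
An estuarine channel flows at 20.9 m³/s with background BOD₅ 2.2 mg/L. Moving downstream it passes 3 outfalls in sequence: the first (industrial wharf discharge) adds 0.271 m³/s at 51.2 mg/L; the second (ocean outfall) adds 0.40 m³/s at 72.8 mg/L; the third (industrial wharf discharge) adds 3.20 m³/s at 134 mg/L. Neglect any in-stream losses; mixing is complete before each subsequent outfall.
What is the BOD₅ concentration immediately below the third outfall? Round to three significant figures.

20.9 mg/L

After outfall 1: Q = 20.90 + 0.2710 = 21.17 m³/s; C = (20.90·2.200 + 0.2710·51.20)/21.17 = 2.827 mg/L.
After outfall 2: Q = 21.17 + 0.4000 = 21.57 m³/s; C = (21.17·2.827 + 0.4000·72.80)/21.57 = 4.125 mg/L.
After outfall 3: Q = 21.57 + 3.200 = 24.77 m³/s; C = (21.57·4.125 + 3.200·134.0)/24.77 = 20.90 mg/L.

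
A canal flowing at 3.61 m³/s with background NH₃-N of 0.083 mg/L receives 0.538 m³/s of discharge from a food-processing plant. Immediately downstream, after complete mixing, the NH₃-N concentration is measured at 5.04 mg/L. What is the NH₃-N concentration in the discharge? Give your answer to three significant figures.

38.3 mg/L

Mass balance: 3.610·0.08300 + 0.5380·Cₑ = 4.148·5.040
→ Cₑ = (4.148·5.040 − 3.610·0.08300) / 0.5380 = 38.30 mg/L.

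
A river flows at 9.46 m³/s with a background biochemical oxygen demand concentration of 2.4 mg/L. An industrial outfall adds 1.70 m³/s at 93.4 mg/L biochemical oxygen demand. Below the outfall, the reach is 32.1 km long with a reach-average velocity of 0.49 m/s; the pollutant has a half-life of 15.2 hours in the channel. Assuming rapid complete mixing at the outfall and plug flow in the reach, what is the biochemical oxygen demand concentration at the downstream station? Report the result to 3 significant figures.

After mixing, C = (9.460·2.400 + 1.700·93.40) / 11.16 = 181.5/11.16 = 16.26 mg/L.
Travel time t = 32.1·1000 / 0.49 = 65510 s = 18.20 h.
Half-life 15.2 h → k = ln 2 / 15.2 = 0.04560 h⁻¹ = 1.094 d⁻¹.
Decay over the reach: 16.26·exp(−kt) = 16.26·0.4361 = 7.092 mg/L.

7.09 mg/L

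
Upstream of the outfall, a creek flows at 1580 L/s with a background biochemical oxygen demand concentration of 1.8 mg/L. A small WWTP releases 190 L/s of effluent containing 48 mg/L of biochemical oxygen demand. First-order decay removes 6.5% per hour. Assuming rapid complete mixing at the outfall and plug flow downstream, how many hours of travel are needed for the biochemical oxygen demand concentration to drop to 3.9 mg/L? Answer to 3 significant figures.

Mixed concentration C = ΣQC/ΣQ = (1580·1.800 + 190.0·48.00) / 1770 = 11960/1770 = 6.759 mg/L.
6.5%/h lost → k = −ln(1 − 0.065) = 0.06721 h⁻¹.
6.759·exp(−k·t) = 3.9 → t = ln(6.759/3.9)/k = 29460 s = 8.183 h.

8.18 h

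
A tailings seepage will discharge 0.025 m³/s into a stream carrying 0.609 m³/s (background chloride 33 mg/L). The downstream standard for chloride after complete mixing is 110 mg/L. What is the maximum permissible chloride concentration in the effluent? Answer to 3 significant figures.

At the limit, (Qr·Cr + Qe·Cₑ)/(Qr + Qe) = 110:
Cₑ = (0.6340·110 − 0.6090·33.00) / 0.02500 = 1986 mg/L.

1990 mg/L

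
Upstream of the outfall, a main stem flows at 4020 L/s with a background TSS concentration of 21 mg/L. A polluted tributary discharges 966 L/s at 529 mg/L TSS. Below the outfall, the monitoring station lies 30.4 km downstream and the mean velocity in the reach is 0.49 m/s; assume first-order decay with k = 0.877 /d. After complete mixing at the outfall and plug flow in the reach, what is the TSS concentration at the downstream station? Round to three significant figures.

Conservation of mass: C = (4020·21.00 + 966.0·529.0) / 4986 = 595400/4986 = 119.4 mg/L.
Travel time t = 30.4·1000 / 0.49 = 62040 s = 17.23 h.
Decay over the reach: 119.4·exp(−kt) = 119.4·0.5327 = 63.62 mg/L.

63.6 mg/L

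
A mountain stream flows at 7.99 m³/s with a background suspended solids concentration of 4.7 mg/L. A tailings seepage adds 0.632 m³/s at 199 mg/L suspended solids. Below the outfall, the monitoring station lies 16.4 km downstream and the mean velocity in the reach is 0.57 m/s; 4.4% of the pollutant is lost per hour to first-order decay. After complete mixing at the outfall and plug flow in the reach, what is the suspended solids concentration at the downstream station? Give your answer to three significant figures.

Flow-weighted average: C = (7.990·4.700 + 0.6320·199.0) / 8.622 = 163.3/8.622 = 18.94 mg/L.
Travel time t = 16.4·1000 / 0.57 = 28770 s = 7.992 h.
4.4%/h lost → k = −ln(1 − 0.044) = 0.04500 h⁻¹.
Applying C = C₀e^(−kt): 18.94 × 0.6979 = 13.22 mg/L.

13.2 mg/L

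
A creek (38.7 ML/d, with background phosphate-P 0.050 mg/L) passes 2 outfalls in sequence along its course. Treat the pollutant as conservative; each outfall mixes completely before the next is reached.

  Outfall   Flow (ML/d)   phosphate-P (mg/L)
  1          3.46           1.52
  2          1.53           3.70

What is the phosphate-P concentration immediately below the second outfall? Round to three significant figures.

Below outfall 1: Q → 42.16 ML/d, C = (38.70·0.05000 + 3.460·1.520)/42.16 = 0.1706 mg/L.
Below outfall 2: Q → 43.69 ML/d, C = (42.16·0.1706 + 1.530·3.700)/43.69 = 0.2942 mg/L.

0.294 mg/L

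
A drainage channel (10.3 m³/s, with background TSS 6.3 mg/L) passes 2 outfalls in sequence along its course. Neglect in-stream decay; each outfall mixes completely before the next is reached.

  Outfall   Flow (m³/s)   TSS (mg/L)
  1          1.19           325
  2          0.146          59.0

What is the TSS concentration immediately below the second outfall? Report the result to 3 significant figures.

After outfall 1: Q = 10.30 + 1.190 = 11.49 m³/s; C = (10.30·6.300 + 1.190·325.0)/11.49 = 39.31 mg/L.
After outfall 2: Q = 11.49 + 0.1460 = 11.64 m³/s; C = (11.49·39.31 + 0.1460·59.00)/11.64 = 39.55 mg/L.

39.6 mg/L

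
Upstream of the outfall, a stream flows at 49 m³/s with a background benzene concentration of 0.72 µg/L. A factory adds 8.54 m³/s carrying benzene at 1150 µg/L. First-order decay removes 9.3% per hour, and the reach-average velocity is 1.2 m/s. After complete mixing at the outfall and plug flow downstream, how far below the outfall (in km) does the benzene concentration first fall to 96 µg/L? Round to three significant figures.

25.6 km

Flow-weighted average: C = (49.00·0.7200 + 8.540·1150) / 57.54 = 9856/57.54 = 171.3 µg/L.
9.3%/h lost → k = −ln(1 − 0.093) = 0.09761 h⁻¹.
Set 171.3·exp(−k·t) = 96 → t = ln(171.3/96)/k = 21360 s = 5.932 h.
Distance = v·t = 1.2·21360 = 25630 m = 25.63 km.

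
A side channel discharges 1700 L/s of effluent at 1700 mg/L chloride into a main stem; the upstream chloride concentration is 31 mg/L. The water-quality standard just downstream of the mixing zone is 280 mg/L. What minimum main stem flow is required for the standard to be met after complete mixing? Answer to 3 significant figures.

9690 L/s

Set C_mix = 280: (Q·31.00 + 1700·1700) / (Q + 1700) = 280
→ Q = 1700·(1700 − 280)/(280 − 31.00) = 9695 L/s.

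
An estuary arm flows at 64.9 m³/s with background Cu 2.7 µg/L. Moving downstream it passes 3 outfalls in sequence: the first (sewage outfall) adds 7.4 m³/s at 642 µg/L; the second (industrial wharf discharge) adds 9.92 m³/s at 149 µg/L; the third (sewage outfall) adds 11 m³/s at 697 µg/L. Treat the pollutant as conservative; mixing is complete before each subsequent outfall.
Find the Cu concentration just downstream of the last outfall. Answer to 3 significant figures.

After outfall 1: Q = 64.90 + 7.400 = 72.30 m³/s; C = (64.90·2.700 + 7.400·642.0)/72.30 = 68.13 µg/L.
After outfall 2: Q = 72.30 + 9.920 = 82.22 m³/s; C = (72.30·68.13 + 9.920·149.0)/82.22 = 77.89 µg/L.
After outfall 3: Q = 82.22 + 11.00 = 93.22 m³/s; C = (82.22·77.89 + 11.00·697.0)/93.22 = 150.9 µg/L.

151 µg/L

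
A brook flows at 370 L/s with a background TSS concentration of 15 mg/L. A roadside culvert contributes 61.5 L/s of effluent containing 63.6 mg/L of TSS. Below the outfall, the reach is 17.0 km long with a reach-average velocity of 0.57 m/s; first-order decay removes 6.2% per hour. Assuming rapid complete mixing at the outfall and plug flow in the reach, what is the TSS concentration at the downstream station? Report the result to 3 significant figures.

12.9 mg/L

Flow-weighted average: C = (370.0·15.00 + 61.50·63.60) / 431.5 = 9461/431.5 = 21.93 mg/L.
Travel time t = 17.0·1000 / 0.57 = 29820 s = 8.285 h.
6.2%/h lost → k = −ln(1 − 0.062) = 0.06401 h⁻¹.
After decay, C = 21.93 × e^(−kt) = 21.93 × 0.5885 = 12.90 mg/L.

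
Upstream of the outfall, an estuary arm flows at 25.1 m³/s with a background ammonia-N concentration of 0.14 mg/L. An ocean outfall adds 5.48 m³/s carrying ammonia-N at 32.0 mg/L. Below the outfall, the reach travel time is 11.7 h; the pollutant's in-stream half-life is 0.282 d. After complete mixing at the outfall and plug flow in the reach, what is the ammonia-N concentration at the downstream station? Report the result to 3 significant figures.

1.76 mg/L

Mixed concentration C = ΣQC/ΣQ = (25.10·0.1400 + 5.480·32.00) / 30.58 = 178.9/30.58 = 5.849 mg/L.
Half-life 0.282 d → k = ln 2 / 0.282 = 2.458 d⁻¹.
Decay over the reach: 5.849·exp(−kt) = 5.849·0.3017 = 1.765 mg/L.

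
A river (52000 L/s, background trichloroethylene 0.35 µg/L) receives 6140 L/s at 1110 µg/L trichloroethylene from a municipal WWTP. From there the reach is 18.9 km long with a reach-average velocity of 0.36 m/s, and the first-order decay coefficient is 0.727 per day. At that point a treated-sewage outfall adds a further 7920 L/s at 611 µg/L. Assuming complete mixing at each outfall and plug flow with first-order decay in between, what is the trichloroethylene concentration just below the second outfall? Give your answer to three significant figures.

Flow-weighted average: C = (52000·0.3500 + 6140·1110) / 58140 = 6834000/58140 = 117.5 µg/L; combined flow 58140 L/s.
Travel time t = 18.9·1000 / 0.36 = 52500 s = 14.58 h.
Applying C = C₀e^(−kt): 117.5 × 0.6429 = 75.57 µg/L.
Second outfall: C = (58140·75.57 + 7920·611.0)/66060 = 139.8 µg/L.

140 µg/L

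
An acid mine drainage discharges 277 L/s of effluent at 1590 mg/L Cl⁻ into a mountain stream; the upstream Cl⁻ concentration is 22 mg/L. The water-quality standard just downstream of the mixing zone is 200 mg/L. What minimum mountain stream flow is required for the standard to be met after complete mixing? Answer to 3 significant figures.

Set C_mix = 200: (Q·22.00 + 277.0·1590) / (Q + 277.0) = 200
→ Q = 277.0·(1590 − 200)/(200 − 22.00) = 2163 L/s.

2160 L/s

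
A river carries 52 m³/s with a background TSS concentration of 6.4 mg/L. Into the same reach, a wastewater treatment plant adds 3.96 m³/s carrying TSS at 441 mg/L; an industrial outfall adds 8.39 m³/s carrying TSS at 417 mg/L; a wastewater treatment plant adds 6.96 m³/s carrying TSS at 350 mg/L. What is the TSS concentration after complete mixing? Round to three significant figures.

Mass balance: C = (52.00·6.400 + 3.960·441.0 + 8.390·417.0 + 6.960·350.0) / 71.31 = 8014/71.31 = 112.4 mg/L.

112 mg/L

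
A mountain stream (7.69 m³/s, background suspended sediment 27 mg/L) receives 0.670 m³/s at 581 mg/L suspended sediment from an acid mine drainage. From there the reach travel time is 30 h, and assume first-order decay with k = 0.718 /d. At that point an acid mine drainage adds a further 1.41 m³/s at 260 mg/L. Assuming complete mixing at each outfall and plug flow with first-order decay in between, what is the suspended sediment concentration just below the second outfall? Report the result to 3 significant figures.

Mixed concentration C = ΣQC/ΣQ = (7.690·27.00 + 0.6700·581.0) / 8.360 = 596.9/8.360 = 71.40 mg/L; combined flow 8.360 m³/s.
First-order decay: C = 71.40·exp(−k·t) = 71.40·0.4076 = 29.10 mg/L.
At the second outfall, C = (8.360·29.10 + 1.410·260.0) / (8.360 + 1.410) = 62.42 mg/L.

62.4 mg/L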